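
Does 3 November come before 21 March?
No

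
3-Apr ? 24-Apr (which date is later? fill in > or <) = <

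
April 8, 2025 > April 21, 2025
False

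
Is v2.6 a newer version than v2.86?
No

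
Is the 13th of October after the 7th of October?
Yes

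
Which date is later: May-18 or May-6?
May-18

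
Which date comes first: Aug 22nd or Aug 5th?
Aug 5th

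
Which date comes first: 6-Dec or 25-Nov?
25-Nov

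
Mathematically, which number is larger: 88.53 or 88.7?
88.7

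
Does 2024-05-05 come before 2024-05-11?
Yes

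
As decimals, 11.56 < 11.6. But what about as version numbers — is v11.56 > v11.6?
True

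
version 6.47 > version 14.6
False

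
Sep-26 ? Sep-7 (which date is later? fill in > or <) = >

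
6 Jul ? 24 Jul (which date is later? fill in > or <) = <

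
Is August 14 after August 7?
Yes. Day 14 comes after day 7 in August — this is a date comparison, not a decimal one (the decimal 8.14 would be smaller than 8.7).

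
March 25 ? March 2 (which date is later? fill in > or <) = >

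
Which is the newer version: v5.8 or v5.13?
v5.13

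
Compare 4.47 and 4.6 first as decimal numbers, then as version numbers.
As decimals: 4.47 < 4.6. As versions: v4.47 > v4.6 (minor version 47 > 6).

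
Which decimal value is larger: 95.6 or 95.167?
95.6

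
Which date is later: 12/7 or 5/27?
12/7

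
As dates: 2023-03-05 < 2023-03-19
True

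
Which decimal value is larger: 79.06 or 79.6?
79.6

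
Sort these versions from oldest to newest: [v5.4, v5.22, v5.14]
[v5.4, v5.14, v5.22]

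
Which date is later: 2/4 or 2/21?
2/21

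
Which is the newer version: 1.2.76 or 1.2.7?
1.2.76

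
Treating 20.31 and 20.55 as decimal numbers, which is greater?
20.55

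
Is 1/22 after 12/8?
No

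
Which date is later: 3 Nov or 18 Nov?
18 Nov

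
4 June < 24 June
True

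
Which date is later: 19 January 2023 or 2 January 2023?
19 January 2023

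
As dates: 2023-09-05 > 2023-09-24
False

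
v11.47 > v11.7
True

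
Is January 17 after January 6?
Yes. Day 17 comes after day 6 in January — this is a date comparison, not a decimal one (the decimal 1.17 would be smaller than 1.6).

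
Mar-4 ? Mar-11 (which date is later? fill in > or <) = <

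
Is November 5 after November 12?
No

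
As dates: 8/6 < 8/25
True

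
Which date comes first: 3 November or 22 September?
22 September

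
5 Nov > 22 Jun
True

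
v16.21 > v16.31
False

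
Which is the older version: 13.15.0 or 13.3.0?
13.3.0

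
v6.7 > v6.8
False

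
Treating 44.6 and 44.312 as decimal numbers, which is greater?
44.6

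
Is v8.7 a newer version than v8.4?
Yes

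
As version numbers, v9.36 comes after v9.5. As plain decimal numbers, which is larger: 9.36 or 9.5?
9.5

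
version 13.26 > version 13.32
False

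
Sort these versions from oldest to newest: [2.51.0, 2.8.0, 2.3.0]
[2.3.0, 2.8.0, 2.51.0]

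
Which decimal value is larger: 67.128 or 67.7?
67.7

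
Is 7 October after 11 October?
No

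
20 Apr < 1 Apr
False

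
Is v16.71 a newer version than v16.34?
Yes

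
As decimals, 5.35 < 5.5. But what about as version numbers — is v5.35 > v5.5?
True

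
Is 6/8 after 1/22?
Yes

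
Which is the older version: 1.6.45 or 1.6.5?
1.6.5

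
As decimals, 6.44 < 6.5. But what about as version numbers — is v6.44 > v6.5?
True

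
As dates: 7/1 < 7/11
True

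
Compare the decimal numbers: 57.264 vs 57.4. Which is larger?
57.4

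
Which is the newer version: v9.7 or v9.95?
v9.95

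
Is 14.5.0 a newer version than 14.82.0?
No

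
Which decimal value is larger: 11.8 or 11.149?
11.8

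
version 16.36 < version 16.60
True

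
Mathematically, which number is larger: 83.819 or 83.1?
83.819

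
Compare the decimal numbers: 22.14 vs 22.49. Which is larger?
22.49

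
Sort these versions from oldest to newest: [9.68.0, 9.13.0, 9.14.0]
[9.13.0, 9.14.0, 9.68.0]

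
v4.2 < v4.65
True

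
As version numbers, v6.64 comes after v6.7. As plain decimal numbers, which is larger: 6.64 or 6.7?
6.7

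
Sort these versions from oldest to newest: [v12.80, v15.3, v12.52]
[v12.52, v12.80, v15.3]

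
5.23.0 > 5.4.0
True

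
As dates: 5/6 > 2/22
True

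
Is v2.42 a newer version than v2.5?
Yes. Version numbers are compared segment by segment as integers, not as decimals: minor version 42 > 5, so v2.42 > v2.5 (even though the decimal 2.42 < 2.5).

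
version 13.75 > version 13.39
True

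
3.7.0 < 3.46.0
True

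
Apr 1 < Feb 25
False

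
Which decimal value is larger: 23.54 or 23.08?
23.54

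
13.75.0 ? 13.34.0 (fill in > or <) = >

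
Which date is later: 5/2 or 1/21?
5/2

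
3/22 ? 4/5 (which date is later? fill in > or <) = <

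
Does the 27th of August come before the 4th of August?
No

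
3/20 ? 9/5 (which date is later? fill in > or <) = <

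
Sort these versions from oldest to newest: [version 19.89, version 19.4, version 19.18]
[version 19.4, version 19.18, version 19.89]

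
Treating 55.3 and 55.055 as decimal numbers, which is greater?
55.3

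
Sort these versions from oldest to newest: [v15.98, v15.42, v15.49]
[v15.42, v15.49, v15.98]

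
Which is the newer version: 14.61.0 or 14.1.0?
14.61.0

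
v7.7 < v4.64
False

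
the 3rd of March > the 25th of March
False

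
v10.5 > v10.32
False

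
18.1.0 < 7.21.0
False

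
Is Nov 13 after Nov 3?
Yes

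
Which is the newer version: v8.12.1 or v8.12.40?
v8.12.40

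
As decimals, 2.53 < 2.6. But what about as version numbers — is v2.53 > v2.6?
True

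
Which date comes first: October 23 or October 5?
October 5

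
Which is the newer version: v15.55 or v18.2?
v18.2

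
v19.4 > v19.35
False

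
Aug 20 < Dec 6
True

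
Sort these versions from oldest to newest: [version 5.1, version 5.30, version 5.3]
[version 5.1, version 5.3, version 5.30]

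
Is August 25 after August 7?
Yes. Day 25 comes after day 7 in August — this is a date comparison, not a decimal one (the decimal 8.25 would be smaller than 8.7).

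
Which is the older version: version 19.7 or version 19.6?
version 19.6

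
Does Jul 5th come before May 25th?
No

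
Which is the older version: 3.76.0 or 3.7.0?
3.7.0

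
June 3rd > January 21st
True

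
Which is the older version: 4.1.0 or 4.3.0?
4.1.0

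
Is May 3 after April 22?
Yes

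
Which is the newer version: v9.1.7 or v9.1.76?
v9.1.76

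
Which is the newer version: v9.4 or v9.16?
v9.16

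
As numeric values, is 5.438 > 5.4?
True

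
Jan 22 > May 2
False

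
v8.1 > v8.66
False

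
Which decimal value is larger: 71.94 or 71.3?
71.94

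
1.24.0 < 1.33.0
True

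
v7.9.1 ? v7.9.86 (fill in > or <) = <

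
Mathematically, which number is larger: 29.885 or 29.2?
29.885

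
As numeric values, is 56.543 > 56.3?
True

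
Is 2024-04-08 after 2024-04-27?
No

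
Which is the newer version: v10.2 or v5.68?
v10.2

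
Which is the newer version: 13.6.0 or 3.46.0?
13.6.0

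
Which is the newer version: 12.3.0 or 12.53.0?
12.53.0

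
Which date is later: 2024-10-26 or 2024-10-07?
2024-10-26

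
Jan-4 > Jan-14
False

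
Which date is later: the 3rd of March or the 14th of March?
the 14th of March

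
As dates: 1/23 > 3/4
False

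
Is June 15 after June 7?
Yes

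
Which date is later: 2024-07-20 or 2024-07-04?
2024-07-20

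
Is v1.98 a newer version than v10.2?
No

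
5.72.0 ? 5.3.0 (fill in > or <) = >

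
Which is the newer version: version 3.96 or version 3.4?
version 3.96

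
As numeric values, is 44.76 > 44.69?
True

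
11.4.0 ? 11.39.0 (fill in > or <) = <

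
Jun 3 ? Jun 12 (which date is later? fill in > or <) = <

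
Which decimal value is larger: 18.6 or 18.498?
18.6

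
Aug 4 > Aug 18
False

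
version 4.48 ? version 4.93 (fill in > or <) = <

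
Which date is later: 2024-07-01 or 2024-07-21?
2024-07-21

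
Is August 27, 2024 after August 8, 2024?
Yes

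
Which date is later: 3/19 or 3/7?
3/19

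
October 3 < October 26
True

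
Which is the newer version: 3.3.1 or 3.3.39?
3.3.39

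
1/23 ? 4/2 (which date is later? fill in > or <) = <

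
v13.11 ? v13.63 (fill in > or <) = <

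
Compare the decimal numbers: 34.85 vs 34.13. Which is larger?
34.85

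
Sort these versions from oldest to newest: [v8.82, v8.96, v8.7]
[v8.7, v8.82, v8.96]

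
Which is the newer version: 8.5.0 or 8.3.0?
8.5.0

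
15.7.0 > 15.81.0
False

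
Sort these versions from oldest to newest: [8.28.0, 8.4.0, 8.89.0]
[8.4.0, 8.28.0, 8.89.0]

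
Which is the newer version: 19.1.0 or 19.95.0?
19.95.0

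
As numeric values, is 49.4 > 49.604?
False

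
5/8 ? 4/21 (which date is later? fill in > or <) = >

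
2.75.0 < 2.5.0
False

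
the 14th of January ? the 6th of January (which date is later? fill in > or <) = >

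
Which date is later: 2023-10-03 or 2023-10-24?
2023-10-24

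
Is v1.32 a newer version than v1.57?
No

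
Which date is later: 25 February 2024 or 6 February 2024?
25 February 2024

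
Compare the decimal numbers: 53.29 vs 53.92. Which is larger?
53.92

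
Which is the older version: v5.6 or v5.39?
v5.6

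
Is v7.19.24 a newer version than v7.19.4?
Yes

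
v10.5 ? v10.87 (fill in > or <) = <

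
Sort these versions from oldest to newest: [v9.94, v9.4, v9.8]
[v9.4, v9.8, v9.94]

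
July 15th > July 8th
True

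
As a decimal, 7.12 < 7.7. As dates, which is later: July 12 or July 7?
July 12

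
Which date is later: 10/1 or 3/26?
10/1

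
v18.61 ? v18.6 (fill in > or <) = >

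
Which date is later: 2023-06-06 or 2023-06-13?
2023-06-13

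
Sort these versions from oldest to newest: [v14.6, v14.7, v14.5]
[v14.5, v14.6, v14.7]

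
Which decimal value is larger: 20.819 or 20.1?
20.819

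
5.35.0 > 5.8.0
True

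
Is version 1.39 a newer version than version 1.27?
Yes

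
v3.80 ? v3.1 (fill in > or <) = >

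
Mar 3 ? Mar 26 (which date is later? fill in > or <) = <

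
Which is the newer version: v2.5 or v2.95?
v2.95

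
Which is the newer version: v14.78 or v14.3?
v14.78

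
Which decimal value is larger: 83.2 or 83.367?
83.367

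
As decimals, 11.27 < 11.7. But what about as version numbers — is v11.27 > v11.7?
True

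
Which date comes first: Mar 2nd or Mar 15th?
Mar 2nd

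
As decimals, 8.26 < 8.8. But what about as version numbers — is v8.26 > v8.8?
True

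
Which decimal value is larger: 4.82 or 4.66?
4.82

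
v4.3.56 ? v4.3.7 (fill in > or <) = >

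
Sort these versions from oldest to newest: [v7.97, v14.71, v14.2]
[v7.97, v14.2, v14.71]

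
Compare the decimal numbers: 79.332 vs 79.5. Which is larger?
79.5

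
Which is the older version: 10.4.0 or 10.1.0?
10.1.0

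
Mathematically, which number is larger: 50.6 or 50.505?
50.6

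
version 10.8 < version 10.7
False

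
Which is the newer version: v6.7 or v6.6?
v6.7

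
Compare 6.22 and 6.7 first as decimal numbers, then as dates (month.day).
As decimals: 6.22 < 6.7. As dates: 6/22 is later than 6/7 (day 22 > day 7).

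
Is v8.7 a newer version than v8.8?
No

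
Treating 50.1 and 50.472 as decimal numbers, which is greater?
50.472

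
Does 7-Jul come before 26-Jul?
Yes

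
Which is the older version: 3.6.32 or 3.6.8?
3.6.8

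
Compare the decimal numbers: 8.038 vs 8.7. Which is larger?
8.7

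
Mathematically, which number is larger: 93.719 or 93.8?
93.8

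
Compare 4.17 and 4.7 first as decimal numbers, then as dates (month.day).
As decimals: 4.17 < 4.7. As dates: 4/17 is later than 4/7 (day 17 > day 7).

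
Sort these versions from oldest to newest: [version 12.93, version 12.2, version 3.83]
[version 3.83, version 12.2, version 12.93]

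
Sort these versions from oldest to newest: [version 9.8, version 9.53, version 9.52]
[version 9.8, version 9.52, version 9.53]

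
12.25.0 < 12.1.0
False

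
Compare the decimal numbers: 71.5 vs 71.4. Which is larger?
71.5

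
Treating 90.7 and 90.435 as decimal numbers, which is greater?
90.7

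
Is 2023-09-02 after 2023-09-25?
No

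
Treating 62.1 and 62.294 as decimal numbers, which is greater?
62.294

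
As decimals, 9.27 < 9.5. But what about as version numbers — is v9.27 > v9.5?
True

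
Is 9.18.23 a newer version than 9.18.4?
Yes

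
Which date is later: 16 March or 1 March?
16 March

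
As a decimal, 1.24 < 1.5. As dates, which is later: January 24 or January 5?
January 24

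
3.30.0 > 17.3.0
False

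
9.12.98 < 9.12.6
False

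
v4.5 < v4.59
True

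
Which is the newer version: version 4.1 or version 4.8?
version 4.8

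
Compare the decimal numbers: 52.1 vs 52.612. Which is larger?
52.612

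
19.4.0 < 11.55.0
False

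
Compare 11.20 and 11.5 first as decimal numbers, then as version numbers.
As decimals: 11.20 < 11.5. As versions: v11.20 > v11.5 (minor version 20 > 5).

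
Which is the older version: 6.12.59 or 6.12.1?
6.12.1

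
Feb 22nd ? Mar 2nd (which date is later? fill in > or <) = <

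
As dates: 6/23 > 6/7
True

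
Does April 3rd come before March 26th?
No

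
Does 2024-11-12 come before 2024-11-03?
No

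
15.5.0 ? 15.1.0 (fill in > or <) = >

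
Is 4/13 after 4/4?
Yes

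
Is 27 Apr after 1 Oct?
No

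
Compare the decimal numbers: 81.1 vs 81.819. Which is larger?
81.819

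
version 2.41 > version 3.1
False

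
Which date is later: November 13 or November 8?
November 13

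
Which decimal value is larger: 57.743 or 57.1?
57.743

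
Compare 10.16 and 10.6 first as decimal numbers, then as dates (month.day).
As decimals: 10.16 < 10.6. As dates: 10/16 is later than 10/6 (day 16 > day 6).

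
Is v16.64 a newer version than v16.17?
Yes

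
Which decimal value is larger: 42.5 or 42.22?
42.5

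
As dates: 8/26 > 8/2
True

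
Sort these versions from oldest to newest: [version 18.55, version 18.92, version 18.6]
[version 18.6, version 18.55, version 18.92]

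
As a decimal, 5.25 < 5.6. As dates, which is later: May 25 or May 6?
May 25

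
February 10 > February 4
True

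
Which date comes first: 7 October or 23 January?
23 January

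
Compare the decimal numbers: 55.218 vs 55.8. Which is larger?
55.8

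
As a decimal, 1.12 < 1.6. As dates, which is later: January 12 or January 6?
January 12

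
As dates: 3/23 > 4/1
False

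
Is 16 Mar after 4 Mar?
Yes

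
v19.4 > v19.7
False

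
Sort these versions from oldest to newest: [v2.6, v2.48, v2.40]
[v2.6, v2.40, v2.48]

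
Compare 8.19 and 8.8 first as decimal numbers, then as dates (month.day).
As decimals: 8.19 < 8.8. As dates: 8/19 is later than 8/8 (day 19 > day 8).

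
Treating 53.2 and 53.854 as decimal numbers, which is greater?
53.854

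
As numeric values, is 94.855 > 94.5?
True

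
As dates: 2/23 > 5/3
False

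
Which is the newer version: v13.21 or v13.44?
v13.44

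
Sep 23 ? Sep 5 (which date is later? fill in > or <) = >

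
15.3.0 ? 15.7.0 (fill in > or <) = <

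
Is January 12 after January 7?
Yes. Day 12 comes after day 7 in January — this is a date comparison, not a decimal one (the decimal 1.12 would be smaller than 1.7).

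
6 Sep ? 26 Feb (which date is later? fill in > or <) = >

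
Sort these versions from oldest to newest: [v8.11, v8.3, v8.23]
[v8.3, v8.11, v8.23]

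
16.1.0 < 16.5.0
True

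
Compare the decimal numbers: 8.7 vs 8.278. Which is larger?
8.7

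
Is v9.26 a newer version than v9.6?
Yes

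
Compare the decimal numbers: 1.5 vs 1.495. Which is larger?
1.5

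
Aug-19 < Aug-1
False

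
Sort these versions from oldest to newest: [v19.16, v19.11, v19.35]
[v19.11, v19.16, v19.35]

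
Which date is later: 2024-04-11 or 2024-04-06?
2024-04-11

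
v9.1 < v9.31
True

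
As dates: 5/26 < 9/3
True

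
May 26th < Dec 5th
True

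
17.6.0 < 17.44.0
True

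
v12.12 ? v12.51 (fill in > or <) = <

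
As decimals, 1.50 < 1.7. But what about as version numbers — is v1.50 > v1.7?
True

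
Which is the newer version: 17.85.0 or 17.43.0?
17.85.0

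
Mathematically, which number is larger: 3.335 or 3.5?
3.5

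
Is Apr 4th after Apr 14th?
No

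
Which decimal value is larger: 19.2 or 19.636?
19.636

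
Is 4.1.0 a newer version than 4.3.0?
No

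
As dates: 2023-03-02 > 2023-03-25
False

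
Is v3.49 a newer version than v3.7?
Yes. Version numbers are compared segment by segment as integers, not as decimals: minor version 49 > 7, so v3.49 > v3.7 (even though the decimal 3.49 < 3.7).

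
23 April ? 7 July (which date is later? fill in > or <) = <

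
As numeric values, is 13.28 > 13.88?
False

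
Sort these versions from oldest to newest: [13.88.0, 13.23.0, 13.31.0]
[13.23.0, 13.31.0, 13.88.0]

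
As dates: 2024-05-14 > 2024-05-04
True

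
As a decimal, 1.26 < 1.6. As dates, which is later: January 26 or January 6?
January 26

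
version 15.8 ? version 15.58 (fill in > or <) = <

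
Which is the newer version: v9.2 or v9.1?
v9.2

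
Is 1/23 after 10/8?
No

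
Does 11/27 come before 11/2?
No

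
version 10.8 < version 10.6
False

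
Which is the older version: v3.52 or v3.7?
v3.7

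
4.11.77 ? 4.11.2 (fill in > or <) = >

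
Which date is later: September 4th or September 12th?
September 12th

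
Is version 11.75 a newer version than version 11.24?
Yes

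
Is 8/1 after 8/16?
No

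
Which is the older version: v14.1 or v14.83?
v14.1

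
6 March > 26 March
False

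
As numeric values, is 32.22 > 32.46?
False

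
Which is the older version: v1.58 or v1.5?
v1.5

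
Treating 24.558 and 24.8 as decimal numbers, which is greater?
24.8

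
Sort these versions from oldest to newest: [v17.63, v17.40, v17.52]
[v17.40, v17.52, v17.63]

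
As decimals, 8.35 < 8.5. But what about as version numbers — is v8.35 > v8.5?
True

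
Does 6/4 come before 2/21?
No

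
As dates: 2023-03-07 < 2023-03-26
True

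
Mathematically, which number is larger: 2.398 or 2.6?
2.6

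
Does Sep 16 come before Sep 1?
No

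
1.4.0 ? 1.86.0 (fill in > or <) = <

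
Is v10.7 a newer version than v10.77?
No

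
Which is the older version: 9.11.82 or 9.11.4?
9.11.4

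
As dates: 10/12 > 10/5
True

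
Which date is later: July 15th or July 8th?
July 15th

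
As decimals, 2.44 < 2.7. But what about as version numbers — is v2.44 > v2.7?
True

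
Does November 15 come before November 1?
No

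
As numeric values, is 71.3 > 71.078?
True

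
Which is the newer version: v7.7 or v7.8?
v7.8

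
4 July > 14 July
False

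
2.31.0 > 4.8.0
False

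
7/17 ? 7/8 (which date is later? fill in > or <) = >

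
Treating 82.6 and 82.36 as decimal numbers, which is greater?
82.6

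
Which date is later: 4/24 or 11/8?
11/8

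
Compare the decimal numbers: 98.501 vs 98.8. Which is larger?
98.8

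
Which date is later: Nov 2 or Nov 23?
Nov 23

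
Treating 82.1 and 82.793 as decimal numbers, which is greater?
82.793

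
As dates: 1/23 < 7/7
True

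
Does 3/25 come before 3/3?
No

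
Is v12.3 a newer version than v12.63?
No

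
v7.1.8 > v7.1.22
False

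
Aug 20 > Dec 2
False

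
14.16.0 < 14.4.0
False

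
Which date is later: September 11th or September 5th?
September 11th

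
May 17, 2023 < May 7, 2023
False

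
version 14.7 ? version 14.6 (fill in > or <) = >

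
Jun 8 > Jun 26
False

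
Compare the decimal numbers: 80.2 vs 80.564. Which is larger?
80.564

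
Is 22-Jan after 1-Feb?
No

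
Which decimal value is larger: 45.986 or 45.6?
45.986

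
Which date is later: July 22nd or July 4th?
July 22nd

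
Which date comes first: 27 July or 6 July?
6 July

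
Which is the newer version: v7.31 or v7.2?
v7.31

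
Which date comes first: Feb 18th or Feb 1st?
Feb 1st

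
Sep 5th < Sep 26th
True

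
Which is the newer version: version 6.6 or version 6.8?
version 6.8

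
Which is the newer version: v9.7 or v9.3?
v9.7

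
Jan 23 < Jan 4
False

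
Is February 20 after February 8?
Yes. Day 20 comes after day 8 in February — this is a date comparison, not a decimal one (the decimal 2.20 would be smaller than 2.8).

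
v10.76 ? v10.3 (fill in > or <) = >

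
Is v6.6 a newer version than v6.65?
No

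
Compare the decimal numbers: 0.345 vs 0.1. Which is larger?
0.345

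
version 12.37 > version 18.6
False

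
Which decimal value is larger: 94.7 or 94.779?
94.779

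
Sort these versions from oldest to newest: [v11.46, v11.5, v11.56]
[v11.5, v11.46, v11.56]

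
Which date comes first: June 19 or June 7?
June 7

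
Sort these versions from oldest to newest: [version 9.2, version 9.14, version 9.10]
[version 9.2, version 9.10, version 9.14]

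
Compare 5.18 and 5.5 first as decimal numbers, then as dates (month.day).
As decimals: 5.18 < 5.5. As dates: 5/18 is later than 5/5 (day 18 > day 5).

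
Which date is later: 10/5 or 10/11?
10/11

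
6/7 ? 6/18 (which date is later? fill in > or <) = <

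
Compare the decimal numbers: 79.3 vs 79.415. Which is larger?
79.415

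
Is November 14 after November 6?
Yes. Day 14 comes after day 6 in November — this is a date comparison, not a decimal one (the decimal 11.14 would be smaller than 11.6).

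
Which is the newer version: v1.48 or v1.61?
v1.61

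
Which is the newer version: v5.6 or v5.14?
v5.14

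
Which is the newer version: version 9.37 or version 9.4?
version 9.37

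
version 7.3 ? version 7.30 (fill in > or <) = <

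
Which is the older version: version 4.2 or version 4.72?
version 4.2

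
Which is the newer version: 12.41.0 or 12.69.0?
12.69.0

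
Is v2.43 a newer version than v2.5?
Yes. Version numbers are compared segment by segment as integers, not as decimals: minor version 43 > 5, so v2.43 > v2.5 (even though the decimal 2.43 < 2.5).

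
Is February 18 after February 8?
Yes. Day 18 comes after day 8 in February — this is a date comparison, not a decimal one (the decimal 2.18 would be smaller than 2.8).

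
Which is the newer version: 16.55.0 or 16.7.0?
16.55.0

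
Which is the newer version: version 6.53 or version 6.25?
version 6.53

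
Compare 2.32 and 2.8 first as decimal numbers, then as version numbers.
As decimals: 2.32 < 2.8. As versions: v2.32 > v2.8 (minor version 32 > 8).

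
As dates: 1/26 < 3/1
True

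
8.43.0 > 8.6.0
True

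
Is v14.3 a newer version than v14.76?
No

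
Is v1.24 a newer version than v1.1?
Yes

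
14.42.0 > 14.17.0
True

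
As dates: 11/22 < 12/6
True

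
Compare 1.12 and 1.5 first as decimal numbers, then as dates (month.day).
As decimals: 1.12 < 1.5. As dates: 1/12 is later than 1/5 (day 12 > day 5).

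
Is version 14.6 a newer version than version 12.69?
Yes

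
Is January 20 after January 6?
Yes. Day 20 comes after day 6 in January — this is a date comparison, not a decimal one (the decimal 1.20 would be smaller than 1.6).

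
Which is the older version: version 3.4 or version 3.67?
version 3.4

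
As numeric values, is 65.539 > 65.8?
False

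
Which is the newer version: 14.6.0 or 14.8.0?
14.8.0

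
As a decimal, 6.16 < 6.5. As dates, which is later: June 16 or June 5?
June 16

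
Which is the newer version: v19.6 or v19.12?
v19.12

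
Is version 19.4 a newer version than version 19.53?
No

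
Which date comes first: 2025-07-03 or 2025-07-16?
2025-07-03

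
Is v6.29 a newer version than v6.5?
Yes. Version numbers are compared segment by segment as integers, not as decimals: minor version 29 > 5, so v6.29 > v6.5 (even though the decimal 6.29 < 6.5).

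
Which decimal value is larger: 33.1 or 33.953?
33.953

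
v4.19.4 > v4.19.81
False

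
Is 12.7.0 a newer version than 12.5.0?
Yes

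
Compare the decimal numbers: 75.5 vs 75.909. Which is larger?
75.909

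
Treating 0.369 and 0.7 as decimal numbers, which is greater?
0.7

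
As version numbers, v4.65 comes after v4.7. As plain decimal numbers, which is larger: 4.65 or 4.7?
4.7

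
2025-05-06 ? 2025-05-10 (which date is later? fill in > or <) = <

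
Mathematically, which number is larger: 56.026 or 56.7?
56.7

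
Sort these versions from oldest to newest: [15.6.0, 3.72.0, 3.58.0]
[3.58.0, 3.72.0, 15.6.0]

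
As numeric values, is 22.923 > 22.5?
True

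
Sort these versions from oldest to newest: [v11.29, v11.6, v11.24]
[v11.6, v11.24, v11.29]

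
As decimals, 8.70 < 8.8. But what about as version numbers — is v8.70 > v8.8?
True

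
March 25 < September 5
True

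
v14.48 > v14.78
False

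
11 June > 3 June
True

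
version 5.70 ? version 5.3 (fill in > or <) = >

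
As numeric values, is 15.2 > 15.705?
False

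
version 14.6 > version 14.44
False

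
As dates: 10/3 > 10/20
False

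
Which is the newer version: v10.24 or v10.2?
v10.24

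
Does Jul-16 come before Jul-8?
No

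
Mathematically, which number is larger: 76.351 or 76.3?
76.351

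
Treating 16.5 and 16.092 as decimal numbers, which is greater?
16.5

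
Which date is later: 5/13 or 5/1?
5/13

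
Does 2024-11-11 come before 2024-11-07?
No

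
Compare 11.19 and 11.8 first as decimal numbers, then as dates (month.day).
As decimals: 11.19 < 11.8. As dates: 11/19 is later than 11/8 (day 19 > day 8).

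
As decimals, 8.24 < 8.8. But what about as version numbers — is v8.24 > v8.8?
True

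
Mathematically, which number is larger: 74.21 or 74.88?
74.88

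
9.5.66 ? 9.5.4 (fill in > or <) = >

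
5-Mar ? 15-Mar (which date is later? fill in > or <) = <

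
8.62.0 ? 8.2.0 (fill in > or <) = >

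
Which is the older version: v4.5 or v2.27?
v2.27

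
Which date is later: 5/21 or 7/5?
7/5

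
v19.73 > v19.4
True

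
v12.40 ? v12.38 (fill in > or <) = >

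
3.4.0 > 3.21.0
False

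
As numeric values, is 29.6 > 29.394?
True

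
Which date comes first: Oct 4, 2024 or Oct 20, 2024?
Oct 4, 2024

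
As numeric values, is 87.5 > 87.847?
False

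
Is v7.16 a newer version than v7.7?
Yes. Version numbers are compared segment by segment as integers, not as decimals: minor version 16 > 7, so v7.16 > v7.7 (even though the decimal 7.16 < 7.7).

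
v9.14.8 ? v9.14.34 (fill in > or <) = <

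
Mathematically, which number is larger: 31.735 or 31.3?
31.735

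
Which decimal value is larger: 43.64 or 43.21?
43.64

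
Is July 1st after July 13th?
No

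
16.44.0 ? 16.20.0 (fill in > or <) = >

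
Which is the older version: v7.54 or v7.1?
v7.1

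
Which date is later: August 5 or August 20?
August 20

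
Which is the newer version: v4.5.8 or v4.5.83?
v4.5.83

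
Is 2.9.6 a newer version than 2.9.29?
No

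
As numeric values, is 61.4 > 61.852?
False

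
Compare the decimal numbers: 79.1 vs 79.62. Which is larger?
79.62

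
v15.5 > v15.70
False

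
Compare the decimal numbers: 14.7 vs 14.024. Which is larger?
14.7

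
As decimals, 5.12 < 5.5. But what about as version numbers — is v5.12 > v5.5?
True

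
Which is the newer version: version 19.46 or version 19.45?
version 19.46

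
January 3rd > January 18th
False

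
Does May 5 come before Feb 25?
No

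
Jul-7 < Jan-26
False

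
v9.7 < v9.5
False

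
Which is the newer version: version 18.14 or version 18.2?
version 18.14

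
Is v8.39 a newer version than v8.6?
Yes. Version numbers are compared segment by segment as integers, not as decimals: minor version 39 > 6, so v8.39 > v8.6 (even though the decimal 8.39 < 8.6).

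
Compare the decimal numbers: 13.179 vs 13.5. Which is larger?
13.5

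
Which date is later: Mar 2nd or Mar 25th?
Mar 25th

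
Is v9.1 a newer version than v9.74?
No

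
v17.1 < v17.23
True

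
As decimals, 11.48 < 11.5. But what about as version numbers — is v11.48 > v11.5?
True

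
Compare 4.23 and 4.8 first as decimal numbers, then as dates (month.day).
As decimals: 4.23 < 4.8. As dates: 4/23 is later than 4/8 (day 23 > day 8).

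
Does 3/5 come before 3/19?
Yes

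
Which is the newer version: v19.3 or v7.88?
v19.3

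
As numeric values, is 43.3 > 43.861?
False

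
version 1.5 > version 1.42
False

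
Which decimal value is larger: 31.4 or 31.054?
31.4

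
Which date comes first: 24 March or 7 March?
7 March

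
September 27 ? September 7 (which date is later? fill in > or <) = >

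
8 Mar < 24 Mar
True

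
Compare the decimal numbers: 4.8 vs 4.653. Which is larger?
4.8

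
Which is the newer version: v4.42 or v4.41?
v4.42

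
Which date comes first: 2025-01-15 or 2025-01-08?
2025-01-08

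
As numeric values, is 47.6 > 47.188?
True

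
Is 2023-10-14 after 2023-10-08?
Yes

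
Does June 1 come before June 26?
Yes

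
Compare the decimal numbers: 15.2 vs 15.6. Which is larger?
15.6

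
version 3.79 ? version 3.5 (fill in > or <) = >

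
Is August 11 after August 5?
Yes. Day 11 comes after day 5 in August — this is a date comparison, not a decimal one (the decimal 8.11 would be smaller than 8.5).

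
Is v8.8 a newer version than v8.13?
No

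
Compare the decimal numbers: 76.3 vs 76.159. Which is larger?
76.3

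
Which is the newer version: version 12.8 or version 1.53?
version 12.8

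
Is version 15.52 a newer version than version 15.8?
Yes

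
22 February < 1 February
False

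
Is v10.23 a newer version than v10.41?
No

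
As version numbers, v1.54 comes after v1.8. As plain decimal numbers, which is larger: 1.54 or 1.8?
1.8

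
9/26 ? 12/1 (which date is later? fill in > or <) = <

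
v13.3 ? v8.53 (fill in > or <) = >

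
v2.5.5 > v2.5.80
False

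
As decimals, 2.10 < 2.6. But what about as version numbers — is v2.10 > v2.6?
True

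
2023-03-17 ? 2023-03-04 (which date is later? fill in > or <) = >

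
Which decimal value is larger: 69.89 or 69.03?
69.89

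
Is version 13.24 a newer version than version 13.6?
Yes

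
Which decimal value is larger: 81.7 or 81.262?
81.7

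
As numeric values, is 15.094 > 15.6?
False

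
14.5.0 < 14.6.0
True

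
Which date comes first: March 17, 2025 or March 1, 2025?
March 1, 2025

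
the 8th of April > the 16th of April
False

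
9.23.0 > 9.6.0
True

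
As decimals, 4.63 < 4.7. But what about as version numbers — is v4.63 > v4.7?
True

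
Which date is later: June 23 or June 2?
June 23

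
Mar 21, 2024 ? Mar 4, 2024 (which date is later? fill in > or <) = >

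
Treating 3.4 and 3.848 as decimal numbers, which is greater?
3.848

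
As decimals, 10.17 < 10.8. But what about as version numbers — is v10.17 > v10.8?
True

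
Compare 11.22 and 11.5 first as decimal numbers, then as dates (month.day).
As decimals: 11.22 < 11.5. As dates: 11/22 is later than 11/5 (day 22 > day 5).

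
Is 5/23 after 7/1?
No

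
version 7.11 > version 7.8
True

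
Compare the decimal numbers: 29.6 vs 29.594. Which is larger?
29.6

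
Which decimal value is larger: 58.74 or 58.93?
58.93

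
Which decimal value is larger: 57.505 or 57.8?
57.8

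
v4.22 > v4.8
True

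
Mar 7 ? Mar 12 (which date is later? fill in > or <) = <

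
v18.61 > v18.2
True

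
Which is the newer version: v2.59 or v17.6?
v17.6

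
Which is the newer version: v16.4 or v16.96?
v16.96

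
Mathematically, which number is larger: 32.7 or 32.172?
32.7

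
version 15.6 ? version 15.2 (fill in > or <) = >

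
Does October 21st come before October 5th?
No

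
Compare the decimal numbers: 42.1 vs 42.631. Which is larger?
42.631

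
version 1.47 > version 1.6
True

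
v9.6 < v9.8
True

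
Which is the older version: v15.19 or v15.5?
v15.5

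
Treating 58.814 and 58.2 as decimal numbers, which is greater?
58.814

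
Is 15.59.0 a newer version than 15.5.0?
Yes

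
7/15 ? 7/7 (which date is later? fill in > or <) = >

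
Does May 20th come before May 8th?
No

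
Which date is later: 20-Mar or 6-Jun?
6-Jun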